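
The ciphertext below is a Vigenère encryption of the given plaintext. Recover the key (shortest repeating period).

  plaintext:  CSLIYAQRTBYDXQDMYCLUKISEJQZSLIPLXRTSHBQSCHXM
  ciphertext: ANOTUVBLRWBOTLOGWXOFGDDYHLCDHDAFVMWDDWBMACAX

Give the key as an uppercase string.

  i= 0: A-C = 24 → Y
  i= 1: N-S = 21 → V
  i= 2: O-L =  3 → D
  i= 3: T-I = 11 → L
  i= 4: U-Y = 22 → W
  i= 5: V-A = 21 → V
  i= 6: B-Q = 11 → L
  i= 7: L-R = 20 → U
  i= 8: R-T = 24 → Y
  i= 9: W-B = 21 → V
  i=10: B-Y =  3 → D
  i=11: O-D = 11 → L
  i=12: T-X = 22 → W
  i=13: L-Q = 21 → V
  i=14: O-D = 11 → L
  i=15: G-M = 20 → U
  i=16: W-Y = 24 → Y
  i=17: X-C = 21 → V
  i=18: O-L =  3 → D
  i=19: F-U = 11 → L
  i=20: G-K = 22 → W
  i=21: D-I = 21 → V
  i=22: D-S = 11 → L
  i=23: Y-E = 20 → U
  i=24: H-J = 24 → Y
  i=25: L-Q = 21 → V
  i=26: C-Z =  3 → D
  i=27: D-S = 11 → L
  i=28: H-L = 22 → W
  i=29: D-I = 21 → V
  i=30: A-P = 11 → L
  i=31: F-L = 20 → U
  i=32: V-X = 24 → Y
  i=33: M-R = 21 → V
  i=34: W-T =  3 → D
  i=35: D-S = 11 → L
  i=36: D-H = 22 → W
  i=37: W-B = 21 → V
  i=38: B-Q = 11 → L
  i=39: M-S = 20 → U
  i=40: A-C = 24 → Y
  i=41: C-H = 21 → V
  i=42: A-X =  3 → D
  i=43: X-M = 11 → L
  shifts repeat with period 8: YVDLWVLU

YVDLWVLU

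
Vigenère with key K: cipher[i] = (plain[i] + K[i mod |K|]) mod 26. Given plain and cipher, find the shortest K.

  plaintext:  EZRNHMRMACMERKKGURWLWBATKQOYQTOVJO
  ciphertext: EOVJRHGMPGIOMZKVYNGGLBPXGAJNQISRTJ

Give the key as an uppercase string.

  i= 0: E-E =  0 → A
  i= 1: O-Z = 15 → P
  i= 2: V-R =  4 → E
  i= 3: J-N = 22 → W
  i= 4: R-H = 10 → K
  i= 5: H-M = 21 → V
  i= 6: G-R = 15 → P
  i= 7: M-M =  0 → A
  i= 8: P-A = 15 → P
  i= 9: G-C =  4 → E
  i=10: I-M = 22 → W
  i=11: O-E = 10 → K
  i=12: M-R = 21 → V
  i=13: Z-K = 15 → P
  i=14: K-K =  0 → A
  i=15: V-G = 15 → P
  i=16: Y-U =  4 → E
  i=17: N-R = 22 → W
  i=18: G-W = 10 → K
  i=19: G-L = 21 → V
  i=20: L-W = 15 → P
  i=21: B-B =  0 → A
  i=22: P-A = 15 → P
  i=23: X-T =  4 → E
  i=24: G-K = 22 → W
  i=25: A-Q = 10 → K
  i=26: J-O = 21 → V
  i=27: N-Y = 15 → P
  i=28: Q-Q =  0 → A
  i=29: I-T = 15 → P
  i=30: S-O =  4 → E
  i=31: R-V = 22 → W
  i=32: T-J = 10 → K
  i=33: J-O = 21 → V
  shifts repeat with period 7: APEWKVP

APEWKVP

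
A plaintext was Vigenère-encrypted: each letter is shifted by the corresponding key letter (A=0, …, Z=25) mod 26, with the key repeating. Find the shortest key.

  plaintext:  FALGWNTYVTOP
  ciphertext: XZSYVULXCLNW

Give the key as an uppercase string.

  i= 0: X-F = 18 → S
  i= 1: Z-A = 25 → Z
  i= 2: S-L =  7 → H
  i= 3: Y-G = 18 → S
  i= 4: V-W = 25 → Z
  i= 5: U-N =  7 → H
  i= 6: L-T = 18 → S
  i= 7: X-Y = 25 → Z
  i= 8: C-V =  7 → H
  i= 9: L-T = 18 → S
  i=10: N-O = 25 → Z
  i=11: W-P =  7 → H
  shifts repeat with period 3: SZH

SZH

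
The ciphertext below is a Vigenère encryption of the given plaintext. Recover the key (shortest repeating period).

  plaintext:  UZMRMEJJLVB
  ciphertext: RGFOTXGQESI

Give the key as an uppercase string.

XHT

  i= 0: R-U = 23 → X
  i= 1: G-Z =  7 → H
  i= 2: F-M = 19 → T
  i= 3: O-R = 23 → X
  i= 4: T-M =  7 → H
  i= 5: X-E = 19 → T
  i= 6: G-J = 23 → X
  i= 7: Q-J =  7 → H
  i= 8: E-L = 19 → T
  i= 9: S-V = 23 → X
  i=10: I-B =  7 → H
  shifts repeat with period 3: XHT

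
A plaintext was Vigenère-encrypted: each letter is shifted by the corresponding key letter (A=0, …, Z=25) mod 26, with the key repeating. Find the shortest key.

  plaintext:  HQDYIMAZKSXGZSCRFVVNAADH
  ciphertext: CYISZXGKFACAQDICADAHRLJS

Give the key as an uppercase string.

  i= 0: C-H = 21 → V
  i= 1: Y-Q =  8 → I
  i= 2: I-D =  5 → F
  i= 3: S-Y = 20 → U
  i= 4: Z-I = 17 → R
  i= 5: X-M = 11 → L
  i= 6: G-A =  6 → G
  i= 7: K-Z = 11 → L
  i= 8: F-K = 21 → V
  i= 9: A-S =  8 → I
  i=10: C-X =  5 → F
  i=11: A-G = 20 → U
  i=12: Q-Z = 17 → R
  i=13: D-S = 11 → L
  i=14: I-C =  6 → G
  i=15: C-R = 11 → L
  i=16: A-F = 21 → V
  i=17: D-V =  8 → I
  i=18: A-V =  5 → F
  i=19: H-N = 20 → U
  i=20: R-A = 17 → R
  i=21: L-A = 11 → L
  i=22: J-D =  6 → G
  i=23: S-H = 11 → L
  shifts repeat with period 8: VIFURLGL

VIFURLGL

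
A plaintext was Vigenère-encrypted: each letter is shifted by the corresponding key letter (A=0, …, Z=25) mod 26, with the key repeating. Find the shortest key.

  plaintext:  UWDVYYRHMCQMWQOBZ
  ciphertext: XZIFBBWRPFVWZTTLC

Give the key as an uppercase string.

  i= 0: X-U =  3 → D
  i= 1: Z-W =  3 → D
  i= 2: I-D =  5 → F
  i= 3: F-V = 10 → K
  i= 4: B-Y =  3 → D
  i= 5: B-Y =  3 → D
  i= 6: W-R =  5 → F
  i= 7: R-H = 10 → K
  i= 8: P-M =  3 → D
  i= 9: F-C =  3 → D
  i=10: V-Q =  5 → F
  i=11: W-M = 10 → K
  i=12: Z-W =  3 → D
  i=13: T-Q =  3 → D
  i=14: T-O =  5 → F
  i=15: L-B = 10 → K
  i=16: C-Z =  3 → D
  shifts repeat with period 4: DDFK

DDFK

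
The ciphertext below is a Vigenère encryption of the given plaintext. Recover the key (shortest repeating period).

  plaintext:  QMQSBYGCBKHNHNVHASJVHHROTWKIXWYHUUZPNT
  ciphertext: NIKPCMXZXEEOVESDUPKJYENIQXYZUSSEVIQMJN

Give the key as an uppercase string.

  i= 0: N-Q = 23 → X
  i= 1: I-M = 22 → W
  i= 2: K-Q = 20 → U
  i= 3: P-S = 23 → X
  i= 4: C-B =  1 → B
  i= 5: M-Y = 14 → O
  i= 6: X-G = 17 → R
  i= 7: Z-C = 23 → X
  i= 8: X-B = 22 → W
  i= 9: E-K = 20 → U
  i=10: E-H = 23 → X
  i=11: O-N =  1 → B
  i=12: V-H = 14 → O
  i=13: E-N = 17 → R
  i=14: S-V = 23 → X
  i=15: D-H = 22 → W
  i=16: U-A = 20 → U
  i=17: P-S = 23 → X
  i=18: K-J =  1 → B
  i=19: J-V = 14 → O
  i=20: Y-H = 17 → R
  i=21: E-H = 23 → X
  i=22: N-R = 22 → W
  i=23: I-O = 20 → U
  i=24: Q-T = 23 → X
  i=25: X-W =  1 → B
  i=26: Y-K = 14 → O
  i=27: Z-I = 17 → R
  i=28: U-X = 23 → X
  i=29: S-W = 22 → W
  i=30: S-Y = 20 → U
  i=31: E-H = 23 → X
  i=32: V-U =  1 → B
  i=33: I-U = 14 → O
  i=34: Q-Z = 17 → R
  i=35: M-P = 23 → X
  i=36: J-N = 22 → W
  i=37: N-T = 20 → U
  shifts repeat with period 7: XWUXBOR

XWUXBOR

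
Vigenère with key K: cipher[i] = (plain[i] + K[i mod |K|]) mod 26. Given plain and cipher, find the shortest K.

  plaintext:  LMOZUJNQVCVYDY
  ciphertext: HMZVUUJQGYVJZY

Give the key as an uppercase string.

WAL

  i= 0: H-L = 22 → W
  i= 1: M-M =  0 → A
  i= 2: Z-O = 11 → L
  i= 3: V-Z = 22 → W
  i= 4: U-U =  0 → A
  i= 5: U-J = 11 → L
  i= 6: J-N = 22 → W
  i= 7: Q-Q =  0 → A
  i= 8: G-V = 11 → L
  i= 9: Y-C = 22 → W
  i=10: V-V =  0 → A
  i=11: J-Y = 11 → L
  i=12: Z-D = 22 → W
  i=13: Y-Y =  0 → A
  shifts repeat with period 3: WAL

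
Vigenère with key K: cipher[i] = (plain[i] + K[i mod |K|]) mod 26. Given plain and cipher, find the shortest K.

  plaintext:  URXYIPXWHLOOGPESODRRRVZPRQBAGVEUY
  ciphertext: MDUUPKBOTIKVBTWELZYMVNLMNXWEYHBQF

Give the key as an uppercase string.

SMXWHVE

  i= 0: M-U = 18 → S
  i= 1: D-R = 12 → M
  i= 2: U-X = 23 → X
  i= 3: U-Y = 22 → W
  i= 4: P-I =  7 → H
  i= 5: K-P = 21 → V
  i= 6: B-X =  4 → E
  i= 7: O-W = 18 → S
  i= 8: T-H = 12 → M
  i= 9: I-L = 23 → X
  i=10: K-O = 22 → W
  i=11: V-O =  7 → H
  i=12: B-G = 21 → V
  i=13: T-P =  4 → E
  i=14: W-E = 18 → S
  i=15: E-S = 12 → M
  i=16: L-O = 23 → X
  i=17: Z-D = 22 → W
  i=18: Y-R =  7 → H
  i=19: M-R = 21 → V
  i=20: V-R =  4 → E
  i=21: N-V = 18 → S
  i=22: L-Z = 12 → M
  i=23: M-P = 23 → X
  i=24: N-R = 22 → W
  i=25: X-Q =  7 → H
  i=26: W-B = 21 → V
  i=27: E-A =  4 → E
  i=28: Y-G = 18 → S
  i=29: H-V = 12 → M
  i=30: B-E = 23 → X
  i=31: Q-U = 22 → W
  i=32: F-Y =  7 → H
  shifts repeat with period 7: SMXWHVE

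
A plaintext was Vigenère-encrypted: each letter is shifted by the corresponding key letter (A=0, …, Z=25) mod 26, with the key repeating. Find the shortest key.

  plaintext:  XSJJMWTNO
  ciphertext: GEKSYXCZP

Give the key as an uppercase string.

JMB

  i= 0: G-X =  9 → J
  i= 1: E-S = 12 → M
  i= 2: K-J =  1 → B
  i= 3: S-J =  9 → J
  i= 4: Y-M = 12 → M
  i= 5: X-W =  1 → B
  i= 6: C-T =  9 → J
  i= 7: Z-N = 12 → M
  i= 8: P-O =  1 → B
  shifts repeat with period 3: JMB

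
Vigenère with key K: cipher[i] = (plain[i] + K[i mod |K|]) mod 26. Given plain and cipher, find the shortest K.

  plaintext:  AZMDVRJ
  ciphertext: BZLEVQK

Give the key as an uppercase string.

BAZ

  i= 0: B-A =  1 → B
  i= 1: Z-Z =  0 → A
  i= 2: L-M = 25 → Z
  i= 3: E-D =  1 → B
  i= 4: V-V =  0 → A
  i= 5: Q-R = 25 → Z
  i= 6: K-J =  1 → B
  shifts repeat with period 3: BAZ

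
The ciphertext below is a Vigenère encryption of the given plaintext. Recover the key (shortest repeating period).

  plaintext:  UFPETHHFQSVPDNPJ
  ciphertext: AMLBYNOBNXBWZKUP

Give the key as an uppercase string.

  i= 0: A-U =  6 → G
  i= 1: M-F =  7 → H
  i= 2: L-P = 22 → W
  i= 3: B-E = 23 → X
  i= 4: Y-T =  5 → F
  i= 5: N-H =  6 → G
  i= 6: O-H =  7 → H
  i= 7: B-F = 22 → W
  i= 8: N-Q = 23 → X
  i= 9: X-S =  5 → F
  i=10: B-V =  6 → G
  i=11: W-P =  7 → H
  i=12: Z-D = 22 → W
  i=13: K-N = 23 → X
  i=14: U-P =  5 → F
  i=15: P-J =  6 → G
  shifts repeat with period 5: GHWXF

GHWXF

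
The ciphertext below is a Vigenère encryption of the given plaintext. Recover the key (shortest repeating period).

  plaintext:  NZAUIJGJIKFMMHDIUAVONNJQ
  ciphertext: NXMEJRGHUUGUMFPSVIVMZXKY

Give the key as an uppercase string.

AYMKBI

  i= 0: N-N =  0 → A
  i= 1: X-Z = 24 → Y
  i= 2: M-A = 12 → M
  i= 3: E-U = 10 → K
  i= 4: J-I =  1 → B
  i= 5: R-J =  8 → I
  i= 6: G-G =  0 → A
  i= 7: H-J = 24 → Y
  i= 8: U-I = 12 → M
  i= 9: U-K = 10 → K
  i=10: G-F =  1 → B
  i=11: U-M =  8 → I
  i=12: M-M =  0 → A
  i=13: F-H = 24 → Y
  i=14: P-D = 12 → M
  i=15: S-I = 10 → K
  i=16: V-U =  1 → B
  i=17: I-A =  8 → I
  i=18: V-V =  0 → A
  i=19: M-O = 24 → Y
  i=20: Z-N = 12 → M
  i=21: X-N = 10 → K
  i=22: K-J =  1 → B
  i=23: Y-Q =  8 → I
  shifts repeat with period 6: AYMKBI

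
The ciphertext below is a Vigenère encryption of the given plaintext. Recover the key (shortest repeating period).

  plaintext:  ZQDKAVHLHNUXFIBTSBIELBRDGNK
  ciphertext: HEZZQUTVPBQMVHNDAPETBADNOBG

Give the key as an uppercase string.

IOWPQZMK

  i= 0: H-Z =  8 → I
  i= 1: E-Q = 14 → O
  i= 2: Z-D = 22 → W
  i= 3: Z-K = 15 → P
  i= 4: Q-A = 16 → Q
  i= 5: U-V = 25 → Z
  i= 6: T-H = 12 → M
  i= 7: V-L = 10 → K
  i= 8: P-H =  8 → I
  i= 9: B-N = 14 → O
  i=10: Q-U = 22 → W
  i=11: M-X = 15 → P
  i=12: V-F = 16 → Q
  i=13: H-I = 25 → Z
  i=14: N-B = 12 → M
  i=15: D-T = 10 → K
  i=16: A-S =  8 → I
  i=17: P-B = 14 → O
  i=18: E-I = 22 → W
  i=19: T-E = 15 → P
  i=20: B-L = 16 → Q
  i=21: A-B = 25 → Z
  i=22: D-R = 12 → M
  i=23: N-D = 10 → K
  i=24: O-G =  8 → I
  i=25: B-N = 14 → O
  i=26: G-K = 22 → W
  shifts repeat with period 8: IOWPQZMK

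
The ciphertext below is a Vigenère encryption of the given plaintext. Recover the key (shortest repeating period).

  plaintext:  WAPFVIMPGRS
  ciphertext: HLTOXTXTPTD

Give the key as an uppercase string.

LLEJC

  i= 0: H-W = 11 → L
  i= 1: L-A = 11 → L
  i= 2: T-P =  4 → E
  i= 3: O-F =  9 → J
  i= 4: X-V =  2 → C
  i= 5: T-I = 11 → L
  i= 6: X-M = 11 → L
  i= 7: T-P =  4 → E
  i= 8: P-G =  9 → J
  i= 9: T-R =  2 → C
  i=10: D-S = 11 → L
  shifts repeat with period 5: LLEJC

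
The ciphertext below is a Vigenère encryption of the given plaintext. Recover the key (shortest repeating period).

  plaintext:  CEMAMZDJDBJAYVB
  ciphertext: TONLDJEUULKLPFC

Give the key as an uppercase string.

RKBL

  i= 0: T-C = 17 → R
  i= 1: O-E = 10 → K
  i= 2: N-M =  1 → B
  i= 3: L-A = 11 → L
  i= 4: D-M = 17 → R
  i= 5: J-Z = 10 → K
  i= 6: E-D =  1 → B
  i= 7: U-J = 11 → L
  i= 8: U-D = 17 → R
  i= 9: L-B = 10 → K
  i=10: K-J =  1 → B
  i=11: L-A = 11 → L
  i=12: P-Y = 17 → R
  i=13: F-V = 10 → K
  i=14: C-B =  1 → B
  shifts repeat with period 4: RKBL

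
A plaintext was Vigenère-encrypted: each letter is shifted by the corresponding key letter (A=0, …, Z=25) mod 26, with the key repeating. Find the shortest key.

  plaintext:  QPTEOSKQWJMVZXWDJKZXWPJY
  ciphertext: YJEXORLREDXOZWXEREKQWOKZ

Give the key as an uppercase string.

  i= 0: Y-Q =  8 → I
  i= 1: J-P = 20 → U
  i= 2: E-T = 11 → L
  i= 3: X-E = 19 → T
  i= 4: O-O =  0 → A
  i= 5: R-S = 25 → Z
  i= 6: L-K =  1 → B
  i= 7: R-Q =  1 → B
  i= 8: E-W =  8 → I
  i= 9: D-J = 20 → U
  i=10: X-M = 11 → L
  i=11: O-V = 19 → T
  i=12: Z-Z =  0 → A
  i=13: W-X = 25 → Z
  i=14: X-W =  1 → B
  i=15: E-D =  1 → B
  i=16: R-J =  8 → I
  i=17: E-K = 20 → U
  i=18: K-Z = 11 → L
  i=19: Q-X = 19 → T
  i=20: W-W =  0 → A
  i=21: O-P = 25 → Z
  i=22: K-J =  1 → B
  i=23: Z-Y =  1 → B
  shifts repeat with period 8: IULTAZBB

IULTAZBB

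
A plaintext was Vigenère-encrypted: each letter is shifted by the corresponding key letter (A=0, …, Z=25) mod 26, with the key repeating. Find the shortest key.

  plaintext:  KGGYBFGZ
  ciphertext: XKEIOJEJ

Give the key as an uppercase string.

  i= 0: X-K = 13 → N
  i= 1: K-G =  4 → E
  i= 2: E-G = 24 → Y
  i= 3: I-Y = 10 → K
  i= 4: O-B = 13 → N
  i= 5: J-F =  4 → E
  i= 6: E-G = 24 → Y
  i= 7: J-Z = 10 → K
  shifts repeat with period 4: NEYK

NEYK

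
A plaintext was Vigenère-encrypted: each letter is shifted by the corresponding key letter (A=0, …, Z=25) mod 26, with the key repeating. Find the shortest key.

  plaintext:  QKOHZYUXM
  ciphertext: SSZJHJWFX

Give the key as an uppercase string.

CIL

  i= 0: S-Q =  2 → C
  i= 1: S-K =  8 → I
  i= 2: Z-O = 11 → L
  i= 3: J-H =  2 → C
  i= 4: H-Z =  8 → I
  i= 5: J-Y = 11 → L
  i= 6: W-U =  2 → C
  i= 7: F-X =  8 → I
  i= 8: X-M = 11 → L
  shifts repeat with period 3: CIL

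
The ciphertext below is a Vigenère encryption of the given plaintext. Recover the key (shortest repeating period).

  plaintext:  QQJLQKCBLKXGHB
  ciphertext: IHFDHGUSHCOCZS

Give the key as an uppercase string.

  i= 0: I-Q = 18 → S
  i= 1: H-Q = 17 → R
  i= 2: F-J = 22 → W
  i= 3: D-L = 18 → S
  i= 4: H-Q = 17 → R
  i= 5: G-K = 22 → W
  i= 6: U-C = 18 → S
  i= 7: S-B = 17 → R
  i= 8: H-L = 22 → W
  i= 9: C-K = 18 → S
  i=10: O-X = 17 → R
  i=11: C-G = 22 → W
  i=12: Z-H = 18 → S
  i=13: S-B = 17 → R
  shifts repeat with period 3: SRW

SRW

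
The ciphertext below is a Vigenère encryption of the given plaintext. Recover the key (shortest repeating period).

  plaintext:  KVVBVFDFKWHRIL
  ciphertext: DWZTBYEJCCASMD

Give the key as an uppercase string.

  i= 0: D-K = 19 → T
  i= 1: W-V =  1 → B
  i= 2: Z-V =  4 → E
  i= 3: T-B = 18 → S
  i= 4: B-V =  6 → G
  i= 5: Y-F = 19 → T
  i= 6: E-D =  1 → B
  i= 7: J-F =  4 → E
  i= 8: C-K = 18 → S
  i= 9: C-W =  6 → G
  i=10: A-H = 19 → T
  i=11: S-R =  1 → B
  i=12: M-I =  4 → E
  i=13: D-L = 18 → S
  shifts repeat with period 5: TBESG

TBESG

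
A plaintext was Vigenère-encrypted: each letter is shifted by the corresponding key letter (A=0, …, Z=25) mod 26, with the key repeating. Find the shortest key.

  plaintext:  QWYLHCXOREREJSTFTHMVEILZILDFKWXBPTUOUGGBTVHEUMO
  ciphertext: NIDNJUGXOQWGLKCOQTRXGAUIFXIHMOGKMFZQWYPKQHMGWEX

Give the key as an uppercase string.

  i= 0: N-Q = 23 → X
  i= 1: I-W = 12 → M
  i= 2: D-Y =  5 → F
  i= 3: N-L =  2 → C
  i= 4: J-H =  2 → C
  i= 5: U-C = 18 → S
  i= 6: G-X =  9 → J
  i= 7: X-O =  9 → J
  i= 8: O-R = 23 → X
  i= 9: Q-E = 12 → M
  i=10: W-R =  5 → F
  i=11: G-E =  2 → C
  i=12: L-J =  2 → C
  i=13: K-S = 18 → S
  i=14: C-T =  9 → J
  i=15: O-F =  9 → J
  i=16: Q-T = 23 → X
  i=17: T-H = 12 → M
  i=18: R-M =  5 → F
  i=19: X-V =  2 → C
  i=20: G-E =  2 → C
  i=21: A-I = 18 → S
  i=22: U-L =  9 → J
  i=23: I-Z =  9 → J
  i=24: F-I = 23 → X
  i=25: X-L = 12 → M
  i=26: I-D =  5 → F
  i=27: H-F =  2 → C
  i=28: M-K =  2 → C
  i=29: O-W = 18 → S
  i=30: G-X =  9 → J
  i=31: K-B =  9 → J
  i=32: M-P = 23 → X
  i=33: F-T = 12 → M
  i=34: Z-U =  5 → F
  i=35: Q-O =  2 → C
  i=36: W-U =  2 → C
  i=37: Y-G = 18 → S
  i=38: P-G =  9 → J
  i=39: K-B =  9 → J
  i=40: Q-T = 23 → X
  i=41: H-V = 12 → M
  i=42: M-H =  5 → F
  i=43: G-E =  2 → C
  i=44: W-U =  2 → C
  i=45: E-M = 18 → S
  i=46: X-O =  9 → J
  shifts repeat with period 8: XMFCCSJJ

XMFCCSJJ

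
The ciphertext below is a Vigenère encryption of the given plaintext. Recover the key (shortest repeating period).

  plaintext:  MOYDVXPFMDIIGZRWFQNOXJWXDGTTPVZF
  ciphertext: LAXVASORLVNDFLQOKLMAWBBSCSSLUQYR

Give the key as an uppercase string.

  i= 0: L-M = 25 → Z
  i= 1: A-O = 12 → M
  i= 2: X-Y = 25 → Z
  i= 3: V-D = 18 → S
  i= 4: A-V =  5 → F
  i= 5: S-X = 21 → V
  i= 6: O-P = 25 → Z
  i= 7: R-F = 12 → M
  i= 8: L-M = 25 → Z
  i= 9: V-D = 18 → S
  i=10: N-I =  5 → F
  i=11: D-I = 21 → V
  i=12: F-G = 25 → Z
  i=13: L-Z = 12 → M
  i=14: Q-R = 25 → Z
  i=15: O-W = 18 → S
  i=16: K-F =  5 → F
  i=17: L-Q = 21 → V
  i=18: M-N = 25 → Z
  i=19: A-O = 12 → M
  i=20: W-X = 25 → Z
  i=21: B-J = 18 → S
  i=22: B-W =  5 → F
  i=23: S-X = 21 → V
  i=24: C-D = 25 → Z
  i=25: S-G = 12 → M
  i=26: S-T = 25 → Z
  i=27: L-T = 18 → S
  i=28: U-P =  5 → F
  i=29: Q-V = 21 → V
  i=30: Y-Z = 25 → Z
  i=31: R-F = 12 → M
  shifts repeat with period 6: ZMZSFV

ZMZSFV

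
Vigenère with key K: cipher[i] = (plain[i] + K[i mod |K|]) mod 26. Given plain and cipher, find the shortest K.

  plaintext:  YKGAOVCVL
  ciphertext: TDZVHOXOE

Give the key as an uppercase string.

VTT

  i= 0: T-Y = 21 → V
  i= 1: D-K = 19 → T
  i= 2: Z-G = 19 → T
  i= 3: V-A = 21 → V
  i= 4: H-O = 19 → T
  i= 5: O-V = 19 → T
  i= 6: X-C = 21 → V
  i= 7: O-V = 19 → T
  i= 8: E-L = 19 → T
  shifts repeat with period 3: VTT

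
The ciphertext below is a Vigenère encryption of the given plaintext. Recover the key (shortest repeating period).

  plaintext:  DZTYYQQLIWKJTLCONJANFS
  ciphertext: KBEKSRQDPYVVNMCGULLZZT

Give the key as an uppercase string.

HCLMUBAS

  i= 0: K-D =  7 → H
  i= 1: B-Z =  2 → C
  i= 2: E-T = 11 → L
  i= 3: K-Y = 12 → M
  i= 4: S-Y = 20 → U
  i= 5: R-Q =  1 → B
  i= 6: Q-Q =  0 → A
  i= 7: D-L = 18 → S
  i= 8: P-I =  7 → H
  i= 9: Y-W =  2 → C
  i=10: V-K = 11 → L
  i=11: V-J = 12 → M
  i=12: N-T = 20 → U
  i=13: M-L =  1 → B
  i=14: C-C =  0 → A
  i=15: G-O = 18 → S
  i=16: U-N =  7 → H
  i=17: L-J =  2 → C
  i=18: L-A = 11 → L
  i=19: Z-N = 12 → M
  i=20: Z-F = 20 → U
  i=21: T-S =  1 → B
  shifts repeat with period 8: HCLMUBAS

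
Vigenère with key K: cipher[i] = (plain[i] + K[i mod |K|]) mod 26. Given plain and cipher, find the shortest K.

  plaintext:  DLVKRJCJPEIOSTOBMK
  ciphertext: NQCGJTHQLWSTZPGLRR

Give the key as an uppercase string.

  i= 0: N-D = 10 → K
  i= 1: Q-L =  5 → F
  i= 2: C-V =  7 → H
  i= 3: G-K = 22 → W
  i= 4: J-R = 18 → S
  i= 5: T-J = 10 → K
  i= 6: H-C =  5 → F
  i= 7: Q-J =  7 → H
  i= 8: L-P = 22 → W
  i= 9: W-E = 18 → S
  i=10: S-I = 10 → K
  i=11: T-O =  5 → F
  i=12: Z-S =  7 → H
  i=13: P-T = 22 → W
  i=14: G-O = 18 → S
  i=15: L-B = 10 → K
  i=16: R-M =  5 → F
  i=17: R-K =  7 → H
  shifts repeat with period 5: KFHWS

KFHWS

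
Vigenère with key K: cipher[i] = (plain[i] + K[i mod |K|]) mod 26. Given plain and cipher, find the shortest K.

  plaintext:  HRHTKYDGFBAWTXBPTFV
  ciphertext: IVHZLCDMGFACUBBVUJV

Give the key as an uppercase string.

  i= 0: I-H =  1 → B
  i= 1: V-R =  4 → E
  i= 2: H-H =  0 → A
  i= 3: Z-T =  6 → G
  i= 4: L-K =  1 → B
  i= 5: C-Y =  4 → E
  i= 6: D-D =  0 → A
  i= 7: M-G =  6 → G
  i= 8: G-F =  1 → B
  i= 9: F-B =  4 → E
  i=10: A-A =  0 → A
  i=11: C-W =  6 → G
  i=12: U-T =  1 → B
  i=13: B-X =  4 → E
  i=14: B-B =  0 → A
  i=15: V-P =  6 → G
  i=16: U-T =  1 → B
  i=17: J-F =  4 → E
  i=18: V-V =  0 → A
  shifts repeat with period 4: BEAG

BEAG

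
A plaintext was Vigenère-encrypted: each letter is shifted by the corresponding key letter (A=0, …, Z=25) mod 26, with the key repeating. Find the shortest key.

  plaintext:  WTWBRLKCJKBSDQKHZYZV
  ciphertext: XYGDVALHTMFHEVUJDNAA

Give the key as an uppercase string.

BFKCEP

  i= 0: X-W =  1 → B
  i= 1: Y-T =  5 → F
  i= 2: G-W = 10 → K
  i= 3: D-B =  2 → C
  i= 4: V-R =  4 → E
  i= 5: A-L = 15 → P
  i= 6: L-K =  1 → B
  i= 7: H-C =  5 → F
  i= 8: T-J = 10 → K
  i= 9: M-K =  2 → C
  i=10: F-B =  4 → E
  i=11: H-S = 15 → P
  i=12: E-D =  1 → B
  i=13: V-Q =  5 → F
  i=14: U-K = 10 → K
  i=15: J-H =  2 → C
  i=16: D-Z =  4 → E
  i=17: N-Y = 15 → P
  i=18: A-Z =  1 → B
  i=19: A-V =  5 → F
  shifts repeat with period 6: BFKCEP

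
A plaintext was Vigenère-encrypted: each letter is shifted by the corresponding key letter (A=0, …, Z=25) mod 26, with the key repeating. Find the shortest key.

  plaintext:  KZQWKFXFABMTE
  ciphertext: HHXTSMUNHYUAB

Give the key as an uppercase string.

XIH

  i= 0: H-K = 23 → X
  i= 1: H-Z =  8 → I
  i= 2: X-Q =  7 → H
  i= 3: T-W = 23 → X
  i= 4: S-K =  8 → I
  i= 5: M-F =  7 → H
  i= 6: U-X = 23 → X
  i= 7: N-F =  8 → I
  i= 8: H-A =  7 → H
  i= 9: Y-B = 23 → X
  i=10: U-M =  8 → I
  i=11: A-T =  7 → H
  i=12: B-E = 23 → X
  shifts repeat with period 3: XIH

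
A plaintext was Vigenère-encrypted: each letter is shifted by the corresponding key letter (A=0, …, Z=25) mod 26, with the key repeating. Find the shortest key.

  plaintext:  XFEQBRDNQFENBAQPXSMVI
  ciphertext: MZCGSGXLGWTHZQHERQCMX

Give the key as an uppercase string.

  i= 0: M-X = 15 → P
  i= 1: Z-F = 20 → U
  i= 2: C-E = 24 → Y
  i= 3: G-Q = 16 → Q
  i= 4: S-B = 17 → R
  i= 5: G-R = 15 → P
  i= 6: X-D = 20 → U
  i= 7: L-N = 24 → Y
  i= 8: G-Q = 16 → Q
  i= 9: W-F = 17 → R
  i=10: T-E = 15 → P
  i=11: H-N = 20 → U
  i=12: Z-B = 24 → Y
  i=13: Q-A = 16 → Q
  i=14: H-Q = 17 → R
  i=15: E-P = 15 → P
  i=16: R-X = 20 → U
  i=17: Q-S = 24 → Y
  i=18: C-M = 16 → Q
  i=19: M-V = 17 → R
  i=20: X-I = 15 → P
  shifts repeat with period 5: PUYQR

PUYQR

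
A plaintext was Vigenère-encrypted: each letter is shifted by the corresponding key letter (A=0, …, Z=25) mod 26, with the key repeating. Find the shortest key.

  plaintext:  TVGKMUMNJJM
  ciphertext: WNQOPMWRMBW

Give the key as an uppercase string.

  i= 0: W-T =  3 → D
  i= 1: N-V = 18 → S
  i= 2: Q-G = 10 → K
  i= 3: O-K =  4 → E
  i= 4: P-M =  3 → D
  i= 5: M-U = 18 → S
  i= 6: W-M = 10 → K
  i= 7: R-N =  4 → E
  i= 8: M-J =  3 → D
  i= 9: B-J = 18 → S
  i=10: W-M = 10 → K
  shifts repeat with period 4: DSKE

DSKE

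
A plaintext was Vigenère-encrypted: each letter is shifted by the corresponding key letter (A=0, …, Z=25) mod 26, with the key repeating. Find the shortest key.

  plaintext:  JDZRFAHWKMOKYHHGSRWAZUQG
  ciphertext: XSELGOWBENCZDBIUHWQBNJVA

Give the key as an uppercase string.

OPFUB

  i= 0: X-J = 14 → O
  i= 1: S-D = 15 → P
  i= 2: E-Z =  5 → F
  i= 3: L-R = 20 → U
  i= 4: G-F =  1 → B
  i= 5: O-A = 14 → O
  i= 6: W-H = 15 → P
  i= 7: B-W =  5 → F
  i= 8: E-K = 20 → U
  i= 9: N-M =  1 → B
  i=10: C-O = 14 → O
  i=11: Z-K = 15 → P
  i=12: D-Y =  5 → F
  i=13: B-H = 20 → U
  i=14: I-H =  1 → B
  i=15: U-G = 14 → O
  i=16: H-S = 15 → P
  i=17: W-R =  5 → F
  i=18: Q-W = 20 → U
  i=19: B-A =  1 → B
  i=20: N-Z = 14 → O
  i=21: J-U = 15 → P
  i=22: V-Q =  5 → F
  i=23: A-G = 20 → U
  shifts repeat with period 5: OPFUB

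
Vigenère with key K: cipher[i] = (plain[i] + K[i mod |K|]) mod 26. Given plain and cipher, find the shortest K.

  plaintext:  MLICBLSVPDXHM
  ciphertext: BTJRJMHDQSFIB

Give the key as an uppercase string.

  i= 0: B-M = 15 → P
  i= 1: T-L =  8 → I
  i= 2: J-I =  1 → B
  i= 3: R-C = 15 → P
  i= 4: J-B =  8 → I
  i= 5: M-L =  1 → B
  i= 6: H-S = 15 → P
  i= 7: D-V =  8 → I
  i= 8: Q-P =  1 → B
  i= 9: S-D = 15 → P
  i=10: F-X =  8 → I
  i=11: I-H =  1 → B
  i=12: B-M = 15 → P
  shifts repeat with period 3: PIB

PIB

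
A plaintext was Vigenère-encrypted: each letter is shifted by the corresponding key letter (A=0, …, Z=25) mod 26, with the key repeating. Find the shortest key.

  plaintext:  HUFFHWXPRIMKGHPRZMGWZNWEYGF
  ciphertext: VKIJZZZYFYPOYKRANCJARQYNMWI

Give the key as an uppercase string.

  i= 0: V-H = 14 → O
  i= 1: K-U = 16 → Q
  i= 2: I-F =  3 → D
  i= 3: J-F =  4 → E
  i= 4: Z-H = 18 → S
  i= 5: Z-W =  3 → D
  i= 6: Z-X =  2 → C
  i= 7: Y-P =  9 → J
  i= 8: F-R = 14 → O
  i= 9: Y-I = 16 → Q
  i=10: P-M =  3 → D
  i=11: O-K =  4 → E
  i=12: Y-G = 18 → S
  i=13: K-H =  3 → D
  i=14: R-P =  2 → C
  i=15: A-R =  9 → J
  i=16: N-Z = 14 → O
  i=17: C-M = 16 → Q
  i=18: J-G =  3 → D
  i=19: A-W =  4 → E
  i=20: R-Z = 18 → S
  i=21: Q-N =  3 → D
  i=22: Y-W =  2 → C
  i=23: N-E =  9 → J
  i=24: M-Y = 14 → O
  i=25: W-G = 16 → Q
  i=26: I-F =  3 → D
  shifts repeat with period 8: OQDESDCJ

OQDESDCJ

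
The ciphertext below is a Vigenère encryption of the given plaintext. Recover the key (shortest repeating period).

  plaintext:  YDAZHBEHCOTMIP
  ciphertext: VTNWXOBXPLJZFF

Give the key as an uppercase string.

  i= 0: V-Y = 23 → X
  i= 1: T-D = 16 → Q
  i= 2: N-A = 13 → N
  i= 3: W-Z = 23 → X
  i= 4: X-H = 16 → Q
  i= 5: O-B = 13 → N
  i= 6: B-E = 23 → X
  i= 7: X-H = 16 → Q
  i= 8: P-C = 13 → N
  i= 9: L-O = 23 → X
  i=10: J-T = 16 → Q
  i=11: Z-M = 13 → N
  i=12: F-I = 23 → X
  i=13: F-P = 16 → Q
  shifts repeat with period 3: XQN

XQN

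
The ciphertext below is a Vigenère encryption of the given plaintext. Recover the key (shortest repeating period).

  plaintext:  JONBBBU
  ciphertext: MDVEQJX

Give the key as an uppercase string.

DPI

  i= 0: M-J =  3 → D
  i= 1: D-O = 15 → P
  i= 2: V-N =  8 → I
  i= 3: E-B =  3 → D
  i= 4: Q-B = 15 → P
  i= 5: J-B =  8 → I
  i= 6: X-U =  3 → D
  shifts repeat with period 3: DPI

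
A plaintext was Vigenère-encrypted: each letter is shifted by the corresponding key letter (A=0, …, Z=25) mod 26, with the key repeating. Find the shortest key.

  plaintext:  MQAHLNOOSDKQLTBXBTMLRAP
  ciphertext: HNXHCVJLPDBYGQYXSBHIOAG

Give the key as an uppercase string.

  i= 0: H-M = 21 → V
  i= 1: N-Q = 23 → X
  i= 2: X-A = 23 → X
  i= 3: H-H =  0 → A
  i= 4: C-L = 17 → R
  i= 5: V-N =  8 → I
  i= 6: J-O = 21 → V
  i= 7: L-O = 23 → X
  i= 8: P-S = 23 → X
  i= 9: D-D =  0 → A
  i=10: B-K = 17 → R
  i=11: Y-Q =  8 → I
  i=12: G-L = 21 → V
  i=13: Q-T = 23 → X
  i=14: Y-B = 23 → X
  i=15: X-X =  0 → A
  i=16: S-B = 17 → R
  i=17: B-T =  8 → I
  i=18: H-M = 21 → V
  i=19: I-L = 23 → X
  i=20: O-R = 23 → X
  i=21: A-A =  0 → A
  i=22: G-P = 17 → R
  shifts repeat with period 6: VXXARI

VXXARI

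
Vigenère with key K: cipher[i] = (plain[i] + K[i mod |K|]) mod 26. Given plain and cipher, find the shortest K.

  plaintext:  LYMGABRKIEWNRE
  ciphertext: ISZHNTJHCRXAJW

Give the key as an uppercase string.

XUNBNSS

  i= 0: I-L = 23 → X
  i= 1: S-Y = 20 → U
  i= 2: Z-M = 13 → N
  i= 3: H-G =  1 → B
  i= 4: N-A = 13 → N
  i= 5: T-B = 18 → S
  i= 6: J-R = 18 → S
  i= 7: H-K = 23 → X
  i= 8: C-I = 20 → U
  i= 9: R-E = 13 → N
  i=10: X-W =  1 → B
  i=11: A-N = 13 → N
  i=12: J-R = 18 → S
  i=13: W-E = 18 → S
  shifts repeat with period 7: XUNBNSS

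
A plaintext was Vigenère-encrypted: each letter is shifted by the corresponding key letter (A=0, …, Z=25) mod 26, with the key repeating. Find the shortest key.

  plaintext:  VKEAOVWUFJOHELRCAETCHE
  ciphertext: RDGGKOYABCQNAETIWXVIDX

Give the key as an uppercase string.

  i= 0: R-V = 22 → W
  i= 1: D-K = 19 → T
  i= 2: G-E =  2 → C
  i= 3: G-A =  6 → G
  i= 4: K-O = 22 → W
  i= 5: O-V = 19 → T
  i= 6: Y-W =  2 → C
  i= 7: A-U =  6 → G
  i= 8: B-F = 22 → W
  i= 9: C-J = 19 → T
  i=10: Q-O =  2 → C
  i=11: N-H =  6 → G
  i=12: A-E = 22 → W
  i=13: E-L = 19 → T
  i=14: T-R =  2 → C
  i=15: I-C =  6 → G
  i=16: W-A = 22 → W
  i=17: X-E = 19 → T
  i=18: V-T =  2 → C
  i=19: I-C =  6 → G
  i=20: D-H = 22 → W
  i=21: X-E = 19 → T
  shifts repeat with period 4: WTCG

WTCG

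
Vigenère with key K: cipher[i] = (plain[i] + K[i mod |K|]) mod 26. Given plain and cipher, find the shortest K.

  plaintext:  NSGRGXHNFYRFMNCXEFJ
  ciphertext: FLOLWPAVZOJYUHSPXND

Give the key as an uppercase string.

  i= 0: F-N = 18 → S
  i= 1: L-S = 19 → T
  i= 2: O-G =  8 → I
  i= 3: L-R = 20 → U
  i= 4: W-G = 16 → Q
  i= 5: P-X = 18 → S
  i= 6: A-H = 19 → T
  i= 7: V-N =  8 → I
  i= 8: Z-F = 20 → U
  i= 9: O-Y = 16 → Q
  i=10: J-R = 18 → S
  i=11: Y-F = 19 → T
  i=12: U-M =  8 → I
  i=13: H-N = 20 → U
  i=14: S-C = 16 → Q
  i=15: P-X = 18 → S
  i=16: X-E = 19 → T
  i=17: N-F =  8 → I
  i=18: D-J = 20 → U
  shifts repeat with period 5: STIUQ

STIUQ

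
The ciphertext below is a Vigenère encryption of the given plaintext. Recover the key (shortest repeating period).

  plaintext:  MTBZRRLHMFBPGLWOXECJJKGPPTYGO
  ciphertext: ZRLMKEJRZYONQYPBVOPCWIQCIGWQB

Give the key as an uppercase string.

  i= 0: Z-M = 13 → N
  i= 1: R-T = 24 → Y
  i= 2: L-B = 10 → K
  i= 3: M-Z = 13 → N
  i= 4: K-R = 19 → T
  i= 5: E-R = 13 → N
  i= 6: J-L = 24 → Y
  i= 7: R-H = 10 → K
  i= 8: Z-M = 13 → N
  i= 9: Y-F = 19 → T
  i=10: O-B = 13 → N
  i=11: N-P = 24 → Y
  i=12: Q-G = 10 → K
  i=13: Y-L = 13 → N
  i=14: P-W = 19 → T
  i=15: B-O = 13 → N
  i=16: V-X = 24 → Y
  i=17: O-E = 10 → K
  i=18: P-C = 13 → N
  i=19: C-J = 19 → T
  i=20: W-J = 13 → N
  i=21: I-K = 24 → Y
  i=22: Q-G = 10 → K
  i=23: C-P = 13 → N
  i=24: I-P = 19 → T
  i=25: G-T = 13 → N
  i=26: W-Y = 24 → Y
  i=27: Q-G = 10 → K
  i=28: B-O = 13 → N
  shifts repeat with period 5: NYKNT

NYKNT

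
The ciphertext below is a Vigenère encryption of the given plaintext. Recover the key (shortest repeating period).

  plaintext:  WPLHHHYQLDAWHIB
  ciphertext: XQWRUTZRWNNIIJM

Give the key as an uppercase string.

BBLKNM

  i= 0: X-W =  1 → B
  i= 1: Q-P =  1 → B
  i= 2: W-L = 11 → L
  i= 3: R-H = 10 → K
  i= 4: U-H = 13 → N
  i= 5: T-H = 12 → M
  i= 6: Z-Y =  1 → B
  i= 7: R-Q =  1 → B
  i= 8: W-L = 11 → L
  i= 9: N-D = 10 → K
  i=10: N-A = 13 → N
  i=11: I-W = 12 → M
  i=12: I-H =  1 → B
  i=13: J-I =  1 → B
  i=14: M-B = 11 → L
  shifts repeat with period 6: BBLKNM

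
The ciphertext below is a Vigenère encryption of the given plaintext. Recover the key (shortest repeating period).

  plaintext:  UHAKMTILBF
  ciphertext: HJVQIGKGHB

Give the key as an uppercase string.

  i= 0: H-U = 13 → N
  i= 1: J-H =  2 → C
  i= 2: V-A = 21 → V
  i= 3: Q-K =  6 → G
  i= 4: I-M = 22 → W
  i= 5: G-T = 13 → N
  i= 6: K-I =  2 → C
  i= 7: G-L = 21 → V
  i= 8: H-B =  6 → G
  i= 9: B-F = 22 → W
  shifts repeat with period 5: NCVGW

NCVGW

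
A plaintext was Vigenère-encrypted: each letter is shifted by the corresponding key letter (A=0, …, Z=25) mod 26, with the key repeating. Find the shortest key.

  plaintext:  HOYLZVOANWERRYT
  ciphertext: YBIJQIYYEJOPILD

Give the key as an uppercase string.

  i= 0: Y-H = 17 → R
  i= 1: B-O = 13 → N
  i= 2: I-Y = 10 → K
  i= 3: J-L = 24 → Y
  i= 4: Q-Z = 17 → R
  i= 5: I-V = 13 → N
  i= 6: Y-O = 10 → K
  i= 7: Y-A = 24 → Y
  i= 8: E-N = 17 → R
  i= 9: J-W = 13 → N
  i=10: O-E = 10 → K
  i=11: P-R = 24 → Y
  i=12: I-R = 17 → R
  i=13: L-Y = 13 → N
  i=14: D-T = 10 → K
  shifts repeat with period 4: RNKY

RNKY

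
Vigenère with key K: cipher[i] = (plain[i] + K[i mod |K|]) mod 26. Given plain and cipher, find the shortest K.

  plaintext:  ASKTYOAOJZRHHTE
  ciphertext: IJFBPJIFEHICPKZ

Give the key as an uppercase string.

  i= 0: I-A =  8 → I
  i= 1: J-S = 17 → R
  i= 2: F-K = 21 → V
  i= 3: B-T =  8 → I
  i= 4: P-Y = 17 → R
  i= 5: J-O = 21 → V
  i= 6: I-A =  8 → I
  i= 7: F-O = 17 → R
  i= 8: E-J = 21 → V
  i= 9: H-Z =  8 → I
  i=10: I-R = 17 → R
  i=11: C-H = 21 → V
  i=12: P-H =  8 → I
  i=13: K-T = 17 → R
  i=14: Z-E = 21 → V
  shifts repeat with period 3: IRV

IRV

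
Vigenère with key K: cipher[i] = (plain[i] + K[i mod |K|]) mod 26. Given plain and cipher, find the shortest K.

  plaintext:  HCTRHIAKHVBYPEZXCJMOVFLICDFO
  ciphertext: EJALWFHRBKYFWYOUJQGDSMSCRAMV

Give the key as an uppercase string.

XHHUP

  i= 0: E-H = 23 → X
  i= 1: J-C =  7 → H
  i= 2: A-T =  7 → H
  i= 3: L-R = 20 → U
  i= 4: W-H = 15 → P
  i= 5: F-I = 23 → X
  i= 6: H-A =  7 → H
  i= 7: R-K =  7 → H
  i= 8: B-H = 20 → U
  i= 9: K-V = 15 → P
  i=10: Y-B = 23 → X
  i=11: F-Y =  7 → H
  i=12: W-P =  7 → H
  i=13: Y-E = 20 → U
  i=14: O-Z = 15 → P
  i=15: U-X = 23 → X
  i=16: J-C =  7 → H
  i=17: Q-J =  7 → H
  i=18: G-M = 20 → U
  i=19: D-O = 15 → P
  i=20: S-V = 23 → X
  i=21: M-F =  7 → H
  i=22: S-L =  7 → H
  i=23: C-I = 20 → U
  i=24: R-C = 15 → P
  i=25: A-D = 23 → X
  i=26: M-F =  7 → H
  i=27: V-O =  7 → H
  shifts repeat with period 5: XHHUP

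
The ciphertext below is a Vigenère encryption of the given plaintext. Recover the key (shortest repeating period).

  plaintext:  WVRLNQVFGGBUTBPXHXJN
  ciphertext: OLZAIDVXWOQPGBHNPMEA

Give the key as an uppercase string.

SQIPVNA

  i= 0: O-W = 18 → S
  i= 1: L-V = 16 → Q
  i= 2: Z-R =  8 → I
  i= 3: A-L = 15 → P
  i= 4: I-N = 21 → V
  i= 5: D-Q = 13 → N
  i= 6: V-V =  0 → A
  i= 7: X-F = 18 → S
  i= 8: W-G = 16 → Q
  i= 9: O-G =  8 → I
  i=10: Q-B = 15 → P
  i=11: P-U = 21 → V
  i=12: G-T = 13 → N
  i=13: B-B =  0 → A
  i=14: H-P = 18 → S
  i=15: N-X = 16 → Q
  i=16: P-H =  8 → I
  i=17: M-X = 15 → P
  i=18: E-J = 21 → V
  i=19: A-N = 13 → N
  shifts repeat with period 7: SQIPVNA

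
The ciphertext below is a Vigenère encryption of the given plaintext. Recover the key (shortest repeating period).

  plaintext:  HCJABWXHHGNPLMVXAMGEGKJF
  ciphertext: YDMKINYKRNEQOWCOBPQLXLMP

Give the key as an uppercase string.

  i= 0: Y-H = 17 → R
  i= 1: D-C =  1 → B
  i= 2: M-J =  3 → D
  i= 3: K-A = 10 → K
  i= 4: I-B =  7 → H
  i= 5: N-W = 17 → R
  i= 6: Y-X =  1 → B
  i= 7: K-H =  3 → D
  i= 8: R-H = 10 → K
  i= 9: N-G =  7 → H
  i=10: E-N = 17 → R
  i=11: Q-P =  1 → B
  i=12: O-L =  3 → D
  i=13: W-M = 10 → K
  i=14: C-V =  7 → H
  i=15: O-X = 17 → R
  i=16: B-A =  1 → B
  i=17: P-M =  3 → D
  i=18: Q-G = 10 → K
  i=19: L-E =  7 → H
  i=20: X-G = 17 → R
  i=21: L-K =  1 → B
  i=22: M-J =  3 → D
  i=23: P-F = 10 → K
  shifts repeat with period 5: RBDKH

RBDKH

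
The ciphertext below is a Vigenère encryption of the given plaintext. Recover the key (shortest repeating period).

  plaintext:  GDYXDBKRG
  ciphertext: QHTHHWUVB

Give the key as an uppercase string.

  i= 0: Q-G = 10 → K
  i= 1: H-D =  4 → E
  i= 2: T-Y = 21 → V
  i= 3: H-X = 10 → K
  i= 4: H-D =  4 → E
  i= 5: W-B = 21 → V
  i= 6: U-K = 10 → K
  i= 7: V-R =  4 → E
  i= 8: B-G = 21 → V
  shifts repeat with period 3: KEV

KEV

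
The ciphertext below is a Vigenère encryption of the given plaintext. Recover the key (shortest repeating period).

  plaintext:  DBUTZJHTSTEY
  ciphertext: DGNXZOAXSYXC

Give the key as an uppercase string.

  i= 0: D-D =  0 → A
  i= 1: G-B =  5 → F
  i= 2: N-U = 19 → T
  i= 3: X-T =  4 → E
  i= 4: Z-Z =  0 → A
  i= 5: O-J =  5 → F
  i= 6: A-H = 19 → T
  i= 7: X-T =  4 → E
  i= 8: S-S =  0 → A
  i= 9: Y-T =  5 → F
  i=10: X-E = 19 → T
  i=11: C-Y =  4 → E
  shifts repeat with period 4: AFTE

AFTE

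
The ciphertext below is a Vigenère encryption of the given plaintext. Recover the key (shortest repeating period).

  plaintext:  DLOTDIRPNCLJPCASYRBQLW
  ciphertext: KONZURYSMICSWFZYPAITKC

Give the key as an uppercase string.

  i= 0: K-D =  7 → H
  i= 1: O-L =  3 → D
  i= 2: N-O = 25 → Z
  i= 3: Z-T =  6 → G
  i= 4: U-D = 17 → R
  i= 5: R-I =  9 → J
  i= 6: Y-R =  7 → H
  i= 7: S-P =  3 → D
  i= 8: M-N = 25 → Z
  i= 9: I-C =  6 → G
  i=10: C-L = 17 → R
  i=11: S-J =  9 → J
  i=12: W-P =  7 → H
  i=13: F-C =  3 → D
  i=14: Z-A = 25 → Z
  i=15: Y-S =  6 → G
  i=16: P-Y = 17 → R
  i=17: A-R =  9 → J
  i=18: I-B =  7 → H
  i=19: T-Q =  3 → D
  i=20: K-L = 25 → Z
  i=21: C-W =  6 → G
  shifts repeat with period 6: HDZGRJ

HDZGRJ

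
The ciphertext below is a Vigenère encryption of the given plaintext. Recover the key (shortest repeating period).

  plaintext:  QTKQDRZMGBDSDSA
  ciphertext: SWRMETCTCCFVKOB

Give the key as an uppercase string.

CDHWB

  i= 0: S-Q =  2 → C
  i= 1: W-T =  3 → D
  i= 2: R-K =  7 → H
  i= 3: M-Q = 22 → W
  i= 4: E-D =  1 → B
  i= 5: T-R =  2 → C
  i= 6: C-Z =  3 → D
  i= 7: T-M =  7 → H
  i= 8: C-G = 22 → W
  i= 9: C-B =  1 → B
  i=10: F-D =  2 → C
  i=11: V-S =  3 → D
  i=12: K-D =  7 → H
  i=13: O-S = 22 → W
  i=14: B-A =  1 → B
  shifts repeat with period 5: CDHWB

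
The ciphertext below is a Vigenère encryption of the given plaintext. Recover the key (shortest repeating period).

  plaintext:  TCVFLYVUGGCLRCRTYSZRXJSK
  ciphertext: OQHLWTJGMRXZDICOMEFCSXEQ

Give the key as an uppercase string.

VOMGL

  i= 0: O-T = 21 → V
  i= 1: Q-C = 14 → O
  i= 2: H-V = 12 → M
  i= 3: L-F =  6 → G
  i= 4: W-L = 11 → L
  i= 5: T-Y = 21 → V
  i= 6: J-V = 14 → O
  i= 7: G-U = 12 → M
  i= 8: M-G =  6 → G
  i= 9: R-G = 11 → L
  i=10: X-C = 21 → V
  i=11: Z-L = 14 → O
  i=12: D-R = 12 → M
  i=13: I-C =  6 → G
  i=14: C-R = 11 → L
  i=15: O-T = 21 → V
  i=16: M-Y = 14 → O
  i=17: E-S = 12 → M
  i=18: F-Z =  6 → G
  i=19: C-R = 11 → L
  i=20: S-X = 21 → V
  i=21: X-J = 14 → O
  i=22: E-S = 12 → M
  i=23: Q-K =  6 → G
  shifts repeat with period 5: VOMGL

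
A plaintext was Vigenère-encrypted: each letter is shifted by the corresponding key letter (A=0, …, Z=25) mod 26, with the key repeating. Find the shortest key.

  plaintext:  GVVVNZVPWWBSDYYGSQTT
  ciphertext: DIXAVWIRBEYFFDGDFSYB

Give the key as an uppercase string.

XNCFI

  i= 0: D-G = 23 → X
  i= 1: I-V = 13 → N
  i= 2: X-V =  2 → C
  i= 3: A-V =  5 → F
  i= 4: V-N =  8 → I
  i= 5: W-Z = 23 → X
  i= 6: I-V = 13 → N
  i= 7: R-P =  2 → C
  i= 8: B-W =  5 → F
  i= 9: E-W =  8 → I
  i=10: Y-B = 23 → X
  i=11: F-S = 13 → N
  i=12: F-D =  2 → C
  i=13: D-Y =  5 → F
  i=14: G-Y =  8 → I
  i=15: D-G = 23 → X
  i=16: F-S = 13 → N
  i=17: S-Q =  2 → C
  i=18: Y-T =  5 → F
  i=19: B-T =  8 → I
  shifts repeat with period 5: XNCFI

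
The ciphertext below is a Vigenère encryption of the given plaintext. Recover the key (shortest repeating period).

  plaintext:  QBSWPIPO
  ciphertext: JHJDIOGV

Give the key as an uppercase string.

  i= 0: J-Q = 19 → T
  i= 1: H-B =  6 → G
  i= 2: J-S = 17 → R
  i= 3: D-W =  7 → H
  i= 4: I-P = 19 → T
  i= 5: O-I =  6 → G
  i= 6: G-P = 17 → R
  i= 7: V-O =  7 → H
  shifts repeat with period 4: TGRH

TGRH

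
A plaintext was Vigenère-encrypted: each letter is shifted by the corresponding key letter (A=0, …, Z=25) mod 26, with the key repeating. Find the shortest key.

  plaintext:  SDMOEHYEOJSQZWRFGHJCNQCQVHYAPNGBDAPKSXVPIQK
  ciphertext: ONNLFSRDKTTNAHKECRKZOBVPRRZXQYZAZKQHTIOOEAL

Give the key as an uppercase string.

WKBXBLTZ

  i= 0: O-S = 22 → W
  i= 1: N-D = 10 → K
  i= 2: N-M =  1 → B
  i= 3: L-O = 23 → X
  i= 4: F-E =  1 → B
  i= 5: S-H = 11 → L
  i= 6: R-Y = 19 → T
  i= 7: D-E = 25 → Z
  i= 8: K-O = 22 → W
  i= 9: T-J = 10 → K
  i=10: T-S =  1 → B
  i=11: N-Q = 23 → X
  i=12: A-Z =  1 → B
  i=13: H-W = 11 → L
  i=14: K-R = 19 → T
  i=15: E-F = 25 → Z
  i=16: C-G = 22 → W
  i=17: R-H = 10 → K
  i=18: K-J =  1 → B
  i=19: Z-C = 23 → X
  i=20: O-N =  1 → B
  i=21: B-Q = 11 → L
  i=22: V-C = 19 → T
  i=23: P-Q = 25 → Z
  i=24: R-V = 22 → W
  i=25: R-H = 10 → K
  i=26: Z-Y =  1 → B
  i=27: X-A = 23 → X
  i=28: Q-P =  1 → B
  i=29: Y-N = 11 → L
  i=30: Z-G = 19 → T
  i=31: A-B = 25 → Z
  i=32: Z-D = 22 → W
  i=33: K-A = 10 → K
  i=34: Q-P =  1 → B
  i=35: H-K = 23 → X
  i=36: T-S =  1 → B
  i=37: I-X = 11 → L
  i=38: O-V = 19 → T
  i=39: O-P = 25 → Z
  i=40: E-I = 22 → W
  i=41: A-Q = 10 → K
  i=42: L-K =  1 → B
  shifts repeat with period 8: WKBXBLTZ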